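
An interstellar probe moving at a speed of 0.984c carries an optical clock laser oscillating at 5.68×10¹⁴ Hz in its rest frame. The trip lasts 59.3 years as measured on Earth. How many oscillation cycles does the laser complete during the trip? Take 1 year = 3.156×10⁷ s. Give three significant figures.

γ = 1/√(1 − 0.984²) = 1/√0.03174 = 5.613
The oscillator's own cycle count is N = f × τ where τ is the proper time aboard the probe. τ = Δt/γ = 59.3/5.613 = 10.57 years = 3.334×10⁸ s.
N = 5.68×10¹⁴ × 3.334×10⁸ = 1.894×10²³.

N = 1.89×10²³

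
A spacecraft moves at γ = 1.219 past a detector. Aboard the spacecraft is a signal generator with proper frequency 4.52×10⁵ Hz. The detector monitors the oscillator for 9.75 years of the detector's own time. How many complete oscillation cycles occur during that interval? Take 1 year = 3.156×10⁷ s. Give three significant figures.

γ = 1.219
During 9.75 years of lab time, the oscillator's proper time advances by τ = Δt/γ = 9.75/1.219 = 7.998 years = 2.524×10⁸ s.
N = f × τ = 4.52×10⁵ × 2.524×10⁸ = 1.141×10¹⁴.

N = 1.14×10¹⁴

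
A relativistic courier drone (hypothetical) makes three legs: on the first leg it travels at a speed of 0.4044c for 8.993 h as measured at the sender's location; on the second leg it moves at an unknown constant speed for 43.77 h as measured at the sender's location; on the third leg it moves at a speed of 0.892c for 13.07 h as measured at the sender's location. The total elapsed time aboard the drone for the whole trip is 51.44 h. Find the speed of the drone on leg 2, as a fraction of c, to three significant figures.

Leg 1: γ = 1/√(1 − 0.4044²) = 1/√0.8365 = 1.093; τ_1 = 8.993/1.093 = 8.225 h.
Leg 2: speed unknown; τ_2 = 43.77/γ_2.
Leg 3: γ = 1/√(1 − 0.892²) = 1/√0.2043 = 2.212; τ_3 = 13.07/2.212 = 5.908 h.
Total proper time: 8.225 + τ_2 + 5.908 = 51.44, so τ_2 = 51.44 − 14.13 = 37.31 h.
γ_2 = 43.77/37.31 = 1.173; β = √(1 − 1/γ²) = √0.2735.

β = 0.523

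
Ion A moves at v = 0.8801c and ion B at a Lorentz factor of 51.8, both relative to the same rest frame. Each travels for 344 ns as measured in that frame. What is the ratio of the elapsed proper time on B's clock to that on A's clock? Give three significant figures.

A: γ = 1/√(1 − 0.8801²) = 1/√0.2254 = 2.106. B: γ = 51.8.
τ_A/τ_B = γ_B/γ_A = 51.80/2.106 = 24.59, so τ_B/τ_A = 0.04066.

τ_B/τ_A = 0.0407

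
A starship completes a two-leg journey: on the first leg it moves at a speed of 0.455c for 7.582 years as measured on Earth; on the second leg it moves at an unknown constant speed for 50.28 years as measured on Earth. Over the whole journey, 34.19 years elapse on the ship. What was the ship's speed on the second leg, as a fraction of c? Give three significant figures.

Leg 1: γ = 1/√(1 − 0.455²) = 1/√0.7930 = 1.123; τ_1 = 7.582/1.123 = 6.752 years.
Leg 2: speed unknown; τ_2 = 50.28/γ_2.
Total proper time: 6.752 + τ_2 = 34.19, so τ_2 = 34.19 − 6.752 = 27.44 years.
γ_2 = 50.28/27.44 = 1.832; β = √(1 − 1/γ²) = √0.7022.

β = 0.838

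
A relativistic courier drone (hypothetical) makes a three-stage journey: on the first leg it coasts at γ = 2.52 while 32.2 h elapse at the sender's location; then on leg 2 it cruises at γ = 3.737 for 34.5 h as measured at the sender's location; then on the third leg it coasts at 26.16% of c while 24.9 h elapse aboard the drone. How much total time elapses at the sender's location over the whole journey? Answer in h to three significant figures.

Leg 1: 32.2 h is already measured at the sender's location.
Leg 2: 34.5 h is already measured at the sender's location.
Leg 3: β = 0.2616; γ = 1/√(1 − 0.2616²) = 1/√0.9316 = 1.036; Δt_3 = 1.036 × 24.9 = 25.80 h.
Total: 32.20 + 34.50 + 25.80 h.

Δt = 92.5 h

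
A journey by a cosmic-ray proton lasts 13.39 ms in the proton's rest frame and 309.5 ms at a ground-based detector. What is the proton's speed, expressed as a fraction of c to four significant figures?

The proper time is measured in the proton's rest frame (both events occur at the proton's location); Δt is measured at a ground-based detector. γ = Δt/τ = 309.5/13.39 = 23.11.
β = √(1 − 1/γ²) = √(1 − 0.001872) = √0.9981

v = 0.9991c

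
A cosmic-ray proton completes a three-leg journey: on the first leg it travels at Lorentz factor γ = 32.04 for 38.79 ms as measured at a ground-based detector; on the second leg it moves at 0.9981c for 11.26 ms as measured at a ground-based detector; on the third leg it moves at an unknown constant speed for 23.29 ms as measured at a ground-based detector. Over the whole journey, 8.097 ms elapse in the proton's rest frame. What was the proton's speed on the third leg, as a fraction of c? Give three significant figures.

Leg 1: γ = 32.04; τ_1 = 38.79/32.04 = 1.211 ms.
Leg 2: γ = 1/√(1 − 0.9981²) = 1/√0.003796 = 16.23; τ_2 = 11.26/16.23 = 0.6938 ms.
Leg 3: speed unknown; τ_3 = 23.29/γ_3.
Total proper time: 1.211 + 0.6938 + τ_3 = 8.097, so τ_3 = 8.097 − 1.904 = 6.193 ms.
γ_3 = 23.29/6.193 = 3.761; β = √(1 − 1/γ²) = √0.9293.

β = 0.964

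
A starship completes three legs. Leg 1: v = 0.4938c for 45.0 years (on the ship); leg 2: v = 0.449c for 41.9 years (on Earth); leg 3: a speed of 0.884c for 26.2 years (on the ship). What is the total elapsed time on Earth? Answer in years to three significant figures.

Δt = 150 years

Leg 1: γ = 1/√(1 − 0.4938²) = 1/√0.7562 = 1.150; Δt_1 = 1.150 × 45.0 = 51.75 years.
Leg 2: 41.9 years is already measured on Earth.
Leg 3: γ = 1/√(1 − 0.884²) = 1/√0.2185 = 2.139; Δt_3 = 2.139 × 26.2 = 56.04 years.
Total: 51.75 + 41.90 + 56.04 years.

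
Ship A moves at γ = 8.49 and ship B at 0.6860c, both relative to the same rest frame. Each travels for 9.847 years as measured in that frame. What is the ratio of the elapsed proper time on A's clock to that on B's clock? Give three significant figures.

τ_A/τ_B = 0.162

A: γ = 8.49. B: γ = 1/√(1 − 0.6860²) = 1/√0.5294 = 1.374.
τ_A/τ_B = γ_B/γ_A = 1.374/8.490 = 0.1619, so τ_A/τ_B = 0.1619.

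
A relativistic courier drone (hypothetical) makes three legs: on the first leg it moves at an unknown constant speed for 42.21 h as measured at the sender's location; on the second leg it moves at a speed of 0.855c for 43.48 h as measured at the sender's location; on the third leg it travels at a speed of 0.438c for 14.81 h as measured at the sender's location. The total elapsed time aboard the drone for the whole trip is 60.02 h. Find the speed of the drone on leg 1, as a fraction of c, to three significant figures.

Leg 1: speed unknown; τ_1 = 42.21/γ_1.
Leg 2: γ = 1/√(1 − 0.855²) = 1/√0.2690 = 1.928; τ_2 = 43.48/1.928 = 22.55 h.
Leg 3: γ = 1/√(1 − 0.438²) = 1/√0.8082 = 1.112; τ_3 = 14.81/1.112 = 13.31 h.
Total proper time: τ_1 + 22.55 + 13.31 = 60.02, so τ_1 = 60.02 − 35.86 = 24.16 h.
γ_1 = 42.21/24.16 = 1.747; β = √(1 − 1/γ²) = √0.6725.

β = 0.820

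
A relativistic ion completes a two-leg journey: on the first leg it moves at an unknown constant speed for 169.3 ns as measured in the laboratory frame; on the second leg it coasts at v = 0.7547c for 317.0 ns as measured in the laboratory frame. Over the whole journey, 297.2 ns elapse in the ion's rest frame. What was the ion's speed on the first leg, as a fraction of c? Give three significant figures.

β = 0.850

Leg 1: speed unknown; τ_1 = 169.3/γ_1.
Leg 2: γ = 1/√(1 − 0.7547²) = 1/√0.4304 = 1.524; τ_2 = 317.0/1.524 = 208.0 ns.
Total proper time: τ_1 + 208.0 = 297.2, so τ_1 = 297.2 − 208.0 = 89.23 ns.
γ_1 = 169.3/89.23 = 1.897; β = √(1 − 1/γ²) = √0.7222.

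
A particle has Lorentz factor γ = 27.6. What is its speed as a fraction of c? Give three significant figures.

β = √(1 − 1/γ²) = √(1 − 1/27.6²) = √(1 − 0.001313) = √0.9987

β = 0.999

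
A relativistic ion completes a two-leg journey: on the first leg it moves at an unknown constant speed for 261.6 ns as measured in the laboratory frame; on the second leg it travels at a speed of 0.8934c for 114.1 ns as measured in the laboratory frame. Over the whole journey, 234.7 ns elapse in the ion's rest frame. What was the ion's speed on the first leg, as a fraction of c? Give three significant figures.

β = 0.713

Leg 1: speed unknown; τ_1 = 261.6/γ_1.
Leg 2: γ = 1/√(1 − 0.8934²) = 1/√0.2018 = 2.226; τ_2 = 114.1/2.226 = 51.26 ns.
Total proper time: τ_1 + 51.26 = 234.7, so τ_1 = 234.7 − 51.26 = 183.4 ns.
γ_1 = 261.6/183.4 = 1.426; β = √(1 − 1/γ²) = √0.5083.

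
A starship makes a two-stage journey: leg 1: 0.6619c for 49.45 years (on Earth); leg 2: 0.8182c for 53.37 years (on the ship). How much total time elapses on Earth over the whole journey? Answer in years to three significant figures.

Leg 1: 49.45 years is already measured on Earth.
Leg 2: γ = 1/√(1 − 0.8182²) = 1/√0.3305 = 1.739; Δt_2 = 1.739 × 53.37 = 92.83 years.
Total: 49.45 + 92.83 years.

Δt = 142 years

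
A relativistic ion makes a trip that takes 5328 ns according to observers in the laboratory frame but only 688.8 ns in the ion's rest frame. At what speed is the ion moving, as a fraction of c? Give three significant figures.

The proper time is measured in the ion's rest frame (both events occur at the ion's location); Δt is measured in the laboratory frame. γ = Δt/τ = 5328/688.8 = 7.735.
β = √(1 − 1/γ²) = √(1 − 0.01671) = √0.9833

v = 0.992c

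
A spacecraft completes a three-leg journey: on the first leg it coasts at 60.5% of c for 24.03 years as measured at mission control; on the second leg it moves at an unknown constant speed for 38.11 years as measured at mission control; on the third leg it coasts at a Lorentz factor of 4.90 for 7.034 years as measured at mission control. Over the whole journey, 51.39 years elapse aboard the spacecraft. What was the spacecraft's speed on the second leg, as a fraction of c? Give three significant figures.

β = 0.588

Leg 1: β = 0.605; γ = 1/√(1 − 0.605²) = 1/√0.6340 = 1.256; τ_1 = 24.03/1.256 = 19.13 years.
Leg 2: speed unknown; τ_2 = 38.11/γ_2.
Leg 3: γ = 4.90; τ_3 = 7.034/4.900 = 1.436 years.
Total proper time: 19.13 + τ_2 + 1.436 = 51.39, so τ_2 = 51.39 − 20.57 = 30.82 years.
γ_2 = 38.11/30.82 = 1.236; β = √(1 − 1/γ²) = √0.3459.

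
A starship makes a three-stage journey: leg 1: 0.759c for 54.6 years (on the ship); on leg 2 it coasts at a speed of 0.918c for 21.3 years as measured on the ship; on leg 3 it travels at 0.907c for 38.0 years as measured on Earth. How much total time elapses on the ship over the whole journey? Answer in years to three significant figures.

τ = 91.9 years

Leg 1: 54.6 years is already measured on the ship.
Leg 2: 21.3 years is already measured on the ship.
Leg 3: γ = 1/√(1 − 0.907²) = 1/√0.1774 = 2.375; τ_3 = 38.0/2.375 = 16.00 years.
Total: 54.60 + 21.30 + 16.00 years.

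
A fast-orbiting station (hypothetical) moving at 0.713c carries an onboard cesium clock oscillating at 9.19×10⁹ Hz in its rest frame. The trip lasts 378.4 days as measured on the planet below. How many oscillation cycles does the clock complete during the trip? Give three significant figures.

N = 2.11×10¹⁷

γ = 1/√(1 − 0.713²) = 1/√0.4916 = 1.426
The oscillator's own cycle count is N = f × τ where τ is the proper time aboard the station. τ = Δt/γ = 378.4/1.426 = 265.3 days = 2.292×10⁷ s.
N = 9.19×10⁹ × 2.292×10⁷ = 2.107×10¹⁷.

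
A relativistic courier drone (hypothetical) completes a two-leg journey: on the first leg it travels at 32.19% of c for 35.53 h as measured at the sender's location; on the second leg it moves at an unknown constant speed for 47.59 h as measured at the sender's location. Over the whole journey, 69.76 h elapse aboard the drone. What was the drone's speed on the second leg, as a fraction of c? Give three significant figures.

β = 0.651

Leg 1: β = 0.3219; γ = 1/√(1 − 0.3219²) = 1/√0.8964 = 1.056; τ_1 = 35.53/1.056 = 33.64 h.
Leg 2: speed unknown; τ_2 = 47.59/γ_2.
Total proper time: 33.64 + τ_2 = 69.76, so τ_2 = 69.76 − 33.64 = 36.12 h.
γ_2 = 47.59/36.12 = 1.318; β = √(1 − 1/γ²) = √0.4239.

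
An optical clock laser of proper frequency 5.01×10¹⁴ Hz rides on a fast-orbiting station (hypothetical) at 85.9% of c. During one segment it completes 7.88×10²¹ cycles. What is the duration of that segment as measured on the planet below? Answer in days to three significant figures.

β = 0.859; γ = 1/√(1 − 0.859²) = 1/√0.2621 = 1.953
Proper time for N cycles: τ = N/f = 7.88×10²¹/(5.01×10¹⁴) = 1.573×10⁷ s = 182.0 days.
Lab-frame duration Δt = γτ = 1.953 × 182.0 = 355.6 days.

Δt = 356 days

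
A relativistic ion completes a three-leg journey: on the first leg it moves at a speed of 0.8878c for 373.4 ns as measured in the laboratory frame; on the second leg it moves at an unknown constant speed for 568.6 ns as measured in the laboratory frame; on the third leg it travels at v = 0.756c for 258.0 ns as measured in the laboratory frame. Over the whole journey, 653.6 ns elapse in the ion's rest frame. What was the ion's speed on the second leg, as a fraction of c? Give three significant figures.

Leg 1: γ = 1/√(1 − 0.8878²) = 1/√0.2118 = 2.173; τ_1 = 373.4/2.173 = 171.8 ns.
Leg 2: speed unknown; τ_2 = 568.6/γ_2.
Leg 3: γ = 1/√(1 − 0.756²) = 1/√0.4285 = 1.528; τ_3 = 258.0/1.528 = 168.9 ns.
Total proper time: 171.8 + τ_2 + 168.9 = 653.6, so τ_2 = 653.6 − 340.7 = 312.9 ns.
γ_2 = 568.6/312.9 = 1.817; β = √(1 − 1/γ²) = √0.6972.

β = 0.835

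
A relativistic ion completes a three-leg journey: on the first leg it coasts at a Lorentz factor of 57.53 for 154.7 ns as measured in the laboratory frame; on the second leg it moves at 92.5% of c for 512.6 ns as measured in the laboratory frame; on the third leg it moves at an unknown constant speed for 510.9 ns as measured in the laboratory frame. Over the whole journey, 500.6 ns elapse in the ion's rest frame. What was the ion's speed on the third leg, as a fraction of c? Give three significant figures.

β = 0.805

Leg 1: γ = 57.53; τ_1 = 154.7/57.53 = 2.689 ns.
Leg 2: β = 0.925; γ = 1/√(1 − 0.925²) = 1/√0.1444 = 2.632; τ_2 = 512.6/2.632 = 194.8 ns.
Leg 3: speed unknown; τ_3 = 510.9/γ_3.
Total proper time: 2.689 + 194.8 + τ_3 = 500.6, so τ_3 = 500.6 − 197.5 = 303.1 ns.
γ_3 = 510.9/303.1 = 1.685; β = √(1 − 1/γ²) = √0.6479.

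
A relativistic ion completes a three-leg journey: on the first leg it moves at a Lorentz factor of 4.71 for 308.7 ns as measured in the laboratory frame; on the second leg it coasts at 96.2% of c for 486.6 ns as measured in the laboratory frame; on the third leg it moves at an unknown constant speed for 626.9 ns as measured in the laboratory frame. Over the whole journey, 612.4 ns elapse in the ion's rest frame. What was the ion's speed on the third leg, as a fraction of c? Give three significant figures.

β = 0.751

Leg 1: γ = 4.71; τ_1 = 308.7/4.710 = 65.54 ns.
Leg 2: β = 0.962; γ = 1/√(1 − 0.962²) = 1/√0.07456 = 3.662; τ_2 = 486.6/3.662 = 132.9 ns.
Leg 3: speed unknown; τ_3 = 626.9/γ_3.
Total proper time: 65.54 + 132.9 + τ_3 = 612.4, so τ_3 = 612.4 − 198.4 = 414.0 ns.
γ_3 = 626.9/414.0 = 1.514; β = √(1 − 1/γ²) = √0.5639.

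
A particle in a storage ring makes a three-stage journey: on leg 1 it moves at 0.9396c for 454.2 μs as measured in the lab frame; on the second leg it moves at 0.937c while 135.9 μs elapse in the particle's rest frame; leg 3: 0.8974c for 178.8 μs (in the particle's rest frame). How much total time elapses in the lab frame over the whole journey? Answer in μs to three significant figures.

Leg 1: 454.2 μs is already measured in the lab frame.
Leg 2: γ = 1/√(1 − 0.937²) = 1/√0.1220 = 2.863; Δt_2 = 2.863 × 135.9 = 389.0 μs.
Leg 3: γ = 1/√(1 − 0.8974²) = 1/√0.1947 = 2.266; Δt_3 = 2.266 × 178.8 = 405.2 μs.
Total: 454.2 + 389.0 + 405.2 μs.

Δt = 1250 μs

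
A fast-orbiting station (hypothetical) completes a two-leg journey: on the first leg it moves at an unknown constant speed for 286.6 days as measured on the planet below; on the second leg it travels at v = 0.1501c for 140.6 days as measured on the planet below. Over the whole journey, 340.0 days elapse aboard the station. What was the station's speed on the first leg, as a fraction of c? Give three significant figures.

β = 0.713

Leg 1: speed unknown; τ_1 = 286.6/γ_1.
Leg 2: γ = 1/√(1 − 0.1501²) = 1/√0.9775 = 1.011; τ_2 = 140.6/1.011 = 139.0 days.
Total proper time: τ_1 + 139.0 = 340.0, so τ_1 = 340.0 − 139.0 = 201.0 days.
γ_1 = 286.6/201.0 = 1.426; β = √(1 − 1/γ²) = √0.5082.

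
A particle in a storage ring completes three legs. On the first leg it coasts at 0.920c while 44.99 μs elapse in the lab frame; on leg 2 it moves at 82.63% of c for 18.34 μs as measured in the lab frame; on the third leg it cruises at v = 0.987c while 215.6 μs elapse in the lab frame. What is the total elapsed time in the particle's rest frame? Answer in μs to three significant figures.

τ = 62.6 μs

Leg 1: γ = 1/√(1 − 0.920²) = 1/√0.1536 = 2.552; τ_1 = 44.99/2.552 = 17.63 μs.
Leg 2: β = 0.8263; γ = 1/√(1 − 0.8263²) = 1/√0.3172 = 1.775; τ_2 = 18.34/1.775 = 10.33 μs.
Leg 3: γ = 1/√(1 − 0.987²) = 1/√0.02583 = 6.222; τ_3 = 215.6/6.222 = 34.65 μs.
Total: 17.63 + 10.33 + 34.65 μs.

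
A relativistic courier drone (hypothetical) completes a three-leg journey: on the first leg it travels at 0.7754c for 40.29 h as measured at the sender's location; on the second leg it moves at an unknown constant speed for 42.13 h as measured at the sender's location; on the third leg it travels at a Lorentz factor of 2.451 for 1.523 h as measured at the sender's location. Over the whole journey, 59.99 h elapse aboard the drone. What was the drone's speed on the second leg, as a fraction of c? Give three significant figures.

β = 0.593

Leg 1: γ = 1/√(1 − 0.7754²) = 1/√0.3988 = 1.584; τ_1 = 40.29/1.584 = 25.44 h.
Leg 2: speed unknown; τ_2 = 42.13/γ_2.
Leg 3: γ = 2.451; τ_3 = 1.523/2.451 = 0.6214 h.
Total proper time: 25.44 + τ_2 + 0.6214 = 59.99, so τ_2 = 59.99 − 26.06 = 33.93 h.
γ_2 = 42.13/33.93 = 1.242; β = √(1 − 1/γ²) = √0.3515.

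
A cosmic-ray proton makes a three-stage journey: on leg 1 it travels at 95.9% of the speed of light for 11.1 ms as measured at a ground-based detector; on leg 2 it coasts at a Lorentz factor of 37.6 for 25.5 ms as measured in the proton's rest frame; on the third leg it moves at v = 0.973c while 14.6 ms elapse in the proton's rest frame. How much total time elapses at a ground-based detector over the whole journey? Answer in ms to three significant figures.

Δt = 1030 ms

Leg 1: 11.1 ms is already measured at a ground-based detector.
Leg 2: γ = 37.6; Δt_2 = 37.60 × 25.5 = 958.8 ms.
Leg 3: γ = 1/√(1 − 0.973²) = 1/√0.05327 = 4.333; Δt_3 = 4.333 × 14.6 = 63.26 ms.
Total: 11.10 + 958.8 + 63.26 ms.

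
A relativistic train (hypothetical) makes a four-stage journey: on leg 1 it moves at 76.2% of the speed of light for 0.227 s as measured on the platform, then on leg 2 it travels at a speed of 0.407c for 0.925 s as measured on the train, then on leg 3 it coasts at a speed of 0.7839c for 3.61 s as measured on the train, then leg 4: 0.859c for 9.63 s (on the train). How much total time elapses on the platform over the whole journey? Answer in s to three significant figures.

Δt = 25.9 s

Leg 1: 0.227 s is already measured on the platform.
Leg 2: γ = 1/√(1 − 0.407²) = 1/√0.8344 = 1.095; Δt_2 = 1.095 × 0.925 = 1.013 s.
Leg 3: γ = 1/√(1 − 0.7839²) = 1/√0.3855 = 1.611; Δt_3 = 1.611 × 3.61 = 5.814 s.
Leg 4: γ = 1/√(1 − 0.859²) = 1/√0.2621 = 1.953; Δt_4 = 1.953 × 9.63 = 18.81 s.
Total: 0.2270 + 1.013 + 5.814 + 18.81 s.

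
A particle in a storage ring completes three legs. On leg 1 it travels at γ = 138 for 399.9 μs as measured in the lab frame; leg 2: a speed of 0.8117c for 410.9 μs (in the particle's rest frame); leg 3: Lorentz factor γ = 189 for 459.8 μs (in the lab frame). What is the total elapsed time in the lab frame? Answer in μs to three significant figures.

Leg 1: 399.9 μs is already measured in the lab frame.
Leg 2: γ = 1/√(1 − 0.8117²) = 1/√0.3411 = 1.712; Δt_2 = 1.712 × 410.9 = 703.5 μs.
Leg 3: 459.8 μs is already measured in the lab frame.
Total: 399.9 + 703.5 + 459.8 μs.

Δt = 1560 μs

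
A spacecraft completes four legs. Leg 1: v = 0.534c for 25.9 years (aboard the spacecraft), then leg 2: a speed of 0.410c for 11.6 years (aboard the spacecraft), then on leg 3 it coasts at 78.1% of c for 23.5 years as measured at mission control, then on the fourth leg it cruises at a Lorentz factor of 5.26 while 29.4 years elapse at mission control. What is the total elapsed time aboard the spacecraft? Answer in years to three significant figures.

Leg 1: 25.9 years is already measured aboard the spacecraft.
Leg 2: 11.6 years is already measured aboard the spacecraft.
Leg 3: β = 0.781; γ = 1/√(1 − 0.781²) = 1/√0.3900 = 1.601; τ_3 = 23.5/1.601 = 14.68 years.
Leg 4: γ = 5.26; τ_4 = 29.4/5.260 = 5.589 years.
Total: 25.90 + 11.60 + 14.68 + 5.589 years.

τ = 57.8 years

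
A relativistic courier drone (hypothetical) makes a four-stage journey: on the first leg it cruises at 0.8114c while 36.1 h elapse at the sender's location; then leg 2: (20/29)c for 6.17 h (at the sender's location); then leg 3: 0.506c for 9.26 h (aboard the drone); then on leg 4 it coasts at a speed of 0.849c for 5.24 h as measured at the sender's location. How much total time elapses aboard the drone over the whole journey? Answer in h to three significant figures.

Leg 1: γ = 1/√(1 − 0.8114²) = 1/√0.3416 = 1.711; τ_1 = 36.1/1.711 = 21.10 h.
Leg 2: γ = 1/√(1 − (20/29)²) = 29/21 ≈ 1.381; τ_2 = 6.17/1.381 = 4.468 h.
Leg 3: 9.26 h is already measured aboard the drone.
Leg 4: γ = 1/√(1 − 0.849²) = 1/√0.2792 = 1.893; τ_4 = 5.24/1.893 = 2.769 h.
Total: 21.10 + 4.468 + 9.260 + 2.769 h.

τ = 37.6 h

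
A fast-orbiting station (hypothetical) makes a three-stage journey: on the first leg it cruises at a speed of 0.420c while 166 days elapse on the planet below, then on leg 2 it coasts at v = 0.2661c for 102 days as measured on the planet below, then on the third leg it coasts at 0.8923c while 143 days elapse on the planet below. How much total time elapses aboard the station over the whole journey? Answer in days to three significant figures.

Leg 1: γ = 1/√(1 − 0.420²) = 1/√0.8236 = 1.102; τ_1 = 166/1.102 = 150.6 days.
Leg 2: γ = 1/√(1 − 0.2661²) = 1/√0.9292 = 1.037; τ_2 = 102/1.037 = 98.32 days.
Leg 3: γ = 1/√(1 − 0.8923²) = 1/√0.2038 = 2.215; τ_3 = 143/2.215 = 64.56 days.
Total: 150.6 + 98.32 + 64.56 days.

τ = 314 days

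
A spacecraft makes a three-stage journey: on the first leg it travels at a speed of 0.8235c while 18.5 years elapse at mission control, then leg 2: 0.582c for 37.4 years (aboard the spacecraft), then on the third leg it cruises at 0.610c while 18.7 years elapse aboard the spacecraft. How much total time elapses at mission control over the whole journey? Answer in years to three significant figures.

Leg 1: 18.5 years is already measured at mission control.
Leg 2: γ = 1/√(1 − 0.582²) = 1/√0.6613 = 1.230; Δt_2 = 1.230 × 37.4 = 45.99 years.
Leg 3: γ = 1/√(1 − 0.610²) = 1/√0.6279 = 1.262; Δt_3 = 1.262 × 18.7 = 23.60 years.
Total: 18.50 + 45.99 + 23.60 years.

Δt = 88.1 years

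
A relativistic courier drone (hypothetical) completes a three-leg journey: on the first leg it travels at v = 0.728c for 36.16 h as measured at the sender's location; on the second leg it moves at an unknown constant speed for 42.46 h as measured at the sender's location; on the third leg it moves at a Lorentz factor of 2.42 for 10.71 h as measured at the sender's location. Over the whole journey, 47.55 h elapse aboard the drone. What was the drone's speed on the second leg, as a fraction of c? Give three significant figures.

Leg 1: γ = 1/√(1 − 0.728²) = 1/√0.4700 = 1.459; τ_1 = 36.16/1.459 = 24.79 h.
Leg 2: speed unknown; τ_2 = 42.46/γ_2.
Leg 3: γ = 2.42; τ_3 = 10.71/2.420 = 4.426 h.
Total proper time: 24.79 + τ_2 + 4.426 = 47.55, so τ_2 = 47.55 − 29.22 = 18.33 h.
γ_2 = 42.46/18.33 = 2.316; β = √(1 − 1/γ²) = √0.8136.

β = 0.902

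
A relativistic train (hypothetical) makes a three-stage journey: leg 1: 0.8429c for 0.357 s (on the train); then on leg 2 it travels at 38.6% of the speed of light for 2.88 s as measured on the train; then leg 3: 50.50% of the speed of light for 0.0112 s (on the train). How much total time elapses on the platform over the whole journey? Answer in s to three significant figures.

Δt = 3.80 s

Leg 1: γ = 1/√(1 − 0.8429²) = 1/√0.2895 = 1.858; Δt_1 = 1.858 × 0.357 = 0.6635 s.
Leg 2: β = 0.386; γ = 1/√(1 − 0.386²) = 1/√0.8510 = 1.084; Δt_2 = 1.084 × 2.88 = 3.122 s.
Leg 3: β = 0.5050; γ = 1/√(1 − 0.5050²) = 1/√0.7450 = 1.159; Δt_3 = 1.159 × 0.0112 = 0.01298 s.
Total: 0.6635 + 3.122 + 0.01298 s.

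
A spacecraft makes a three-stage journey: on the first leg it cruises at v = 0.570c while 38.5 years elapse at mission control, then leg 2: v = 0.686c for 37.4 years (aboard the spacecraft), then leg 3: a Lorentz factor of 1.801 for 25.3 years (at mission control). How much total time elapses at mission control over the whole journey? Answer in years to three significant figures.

Leg 1: 38.5 years is already measured at mission control.
Leg 2: γ = 1/√(1 − 0.686²) = 1/√0.5294 = 1.374; Δt_2 = 1.374 × 37.4 = 51.40 years.
Leg 3: 25.3 years is already measured at mission control.
Total: 38.50 + 51.40 + 25.30 years.

Δt = 115 years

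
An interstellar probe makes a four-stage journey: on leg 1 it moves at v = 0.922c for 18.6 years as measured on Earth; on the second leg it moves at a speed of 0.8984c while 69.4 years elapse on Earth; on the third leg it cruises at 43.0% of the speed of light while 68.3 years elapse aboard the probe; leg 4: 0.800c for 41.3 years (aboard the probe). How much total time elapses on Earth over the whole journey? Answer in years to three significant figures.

Δt = 232 years

Leg 1: 18.6 years is already measured on Earth.
Leg 2: 69.4 years is already measured on Earth.
Leg 3: β = 0.430; γ = 1/√(1 − 0.430²) = 1/√0.8151 = 1.108; Δt_3 = 1.108 × 68.3 = 75.65 years.
Leg 4: γ = 1/√(1 − 0.800²) = 5/3 ≈ 1.667; Δt_4 = 1.667 × 41.3 = 68.83 years.
Total: 18.60 + 69.40 + 75.65 + 68.83 years.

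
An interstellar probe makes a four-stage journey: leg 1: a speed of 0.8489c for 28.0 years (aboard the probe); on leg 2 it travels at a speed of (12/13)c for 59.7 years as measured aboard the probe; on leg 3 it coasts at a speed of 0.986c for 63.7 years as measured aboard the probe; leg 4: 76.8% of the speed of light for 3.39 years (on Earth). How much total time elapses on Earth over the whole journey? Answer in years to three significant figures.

Leg 1: γ = 1/√(1 − 0.8489²) = 1/√0.2794 = 1.892; Δt_1 = 1.892 × 28.0 = 52.97 years.
Leg 2: γ = 1/√(1 − (12/13)²) = 13/5 = 2.600; Δt_2 = 2.600 × 59.7 = 155.2 years.
Leg 3: γ = 1/√(1 − 0.986²) = 1/√0.02780 = 5.997; Δt_3 = 5.997 × 63.7 = 382.0 years.
Leg 4: 3.39 years is already measured on Earth.
Total: 52.97 + 155.2 + 382.0 + 3.390 years.

Δt = 594 years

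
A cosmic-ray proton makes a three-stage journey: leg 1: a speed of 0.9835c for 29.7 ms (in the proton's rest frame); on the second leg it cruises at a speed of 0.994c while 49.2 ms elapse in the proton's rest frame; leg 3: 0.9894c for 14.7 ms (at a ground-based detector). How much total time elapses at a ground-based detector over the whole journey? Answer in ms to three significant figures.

Δt = 629 ms

Leg 1: γ = 1/√(1 − 0.9835²) = 1/√0.03273 = 5.528; Δt_1 = 5.528 × 29.7 = 164.2 ms.
Leg 2: γ = 1/√(1 − 0.994²) = 1/√0.01196 = 9.142; Δt_2 = 9.142 × 49.2 = 449.8 ms.
Leg 3: 14.7 ms is already measured at a ground-based detector.
Total: 164.2 + 449.8 + 14.70 ms.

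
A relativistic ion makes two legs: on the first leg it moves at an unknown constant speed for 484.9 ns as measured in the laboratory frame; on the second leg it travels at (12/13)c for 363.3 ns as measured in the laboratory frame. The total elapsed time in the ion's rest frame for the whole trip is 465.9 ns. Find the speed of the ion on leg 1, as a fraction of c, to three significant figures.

β = 0.740

Leg 1: speed unknown; τ_1 = 484.9/γ_1.
Leg 2: γ = 1/√(1 − (12/13)²) = 13/5 = 2.600; τ_2 = 363.3/2.600 = 139.7 ns.
Total proper time: τ_1 + 139.7 = 465.9, so τ_1 = 465.9 − 139.7 = 326.2 ns.
γ_1 = 484.9/326.2 = 1.487; β = √(1 − 1/γ²) = √0.5475.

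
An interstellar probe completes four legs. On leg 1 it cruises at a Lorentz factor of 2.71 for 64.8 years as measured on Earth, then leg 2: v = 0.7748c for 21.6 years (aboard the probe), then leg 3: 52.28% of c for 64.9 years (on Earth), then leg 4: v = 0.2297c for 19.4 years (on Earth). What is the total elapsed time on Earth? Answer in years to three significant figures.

Δt = 183 years

Leg 1: 64.8 years is already measured on Earth.
Leg 2: γ = 1/√(1 − 0.7748²) = 1/√0.3997 = 1.582; Δt_2 = 1.582 × 21.6 = 34.17 years.
Leg 3: 64.9 years is already measured on Earth.
Leg 4: 19.4 years is already measured on Earth.
Total: 64.80 + 34.17 + 64.90 + 19.40 years.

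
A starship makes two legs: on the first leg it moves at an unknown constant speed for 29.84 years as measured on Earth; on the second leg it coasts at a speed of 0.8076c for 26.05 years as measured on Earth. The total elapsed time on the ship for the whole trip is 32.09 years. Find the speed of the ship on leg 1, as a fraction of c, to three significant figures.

Leg 1: speed unknown; τ_1 = 29.84/γ_1.
Leg 2: γ = 1/√(1 − 0.8076²) = 1/√0.3478 = 1.696; τ_2 = 26.05/1.696 = 15.36 years.
Total proper time: τ_1 + 15.36 = 32.09, so τ_1 = 32.09 − 15.36 = 16.73 years.
γ_1 = 29.84/16.73 = 1.784; β = √(1 − 1/γ²) = √0.6858.

β = 0.828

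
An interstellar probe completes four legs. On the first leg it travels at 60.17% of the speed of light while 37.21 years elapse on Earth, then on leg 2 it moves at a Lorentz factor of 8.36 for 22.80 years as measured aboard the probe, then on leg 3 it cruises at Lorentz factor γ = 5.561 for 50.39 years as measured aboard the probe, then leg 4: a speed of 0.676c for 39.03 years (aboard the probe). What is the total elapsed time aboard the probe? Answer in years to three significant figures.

τ = 142 years

Leg 1: β = 0.6017; γ = 1/√(1 − 0.6017²) = 1/√0.6380 = 1.252; τ_1 = 37.21/1.252 = 29.72 years.
Leg 2: 22.80 years is already measured aboard the probe.
Leg 3: 50.39 years is already measured aboard the probe.
Leg 4: 39.03 years is already measured aboard the probe.
Total: 29.72 + 22.80 + 50.39 + 39.03 years.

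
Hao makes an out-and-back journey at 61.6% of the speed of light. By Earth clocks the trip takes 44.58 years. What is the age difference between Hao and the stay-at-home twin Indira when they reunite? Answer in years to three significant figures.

Δt − τ = 9.46 years

β = 0.616; γ = 1/√(1 − 0.616²) = 1/√0.6205 = 1.269
Hao's elapsed proper time: τ = 44.58/1.269 = 35.12 years.
Age gap = Δt − τ = 44.58 − 35.12 years.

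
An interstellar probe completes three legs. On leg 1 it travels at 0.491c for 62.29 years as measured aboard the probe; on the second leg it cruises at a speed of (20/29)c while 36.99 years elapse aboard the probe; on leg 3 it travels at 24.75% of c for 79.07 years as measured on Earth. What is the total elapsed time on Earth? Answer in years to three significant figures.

Δt = 202 years

Leg 1: γ = 1/√(1 − 0.491²) = 1/√0.7589 = 1.148; Δt_1 = 1.148 × 62.29 = 71.50 years.
Leg 2: γ = 1/√(1 − (20/29)²) = 29/21 ≈ 1.381; Δt_2 = 1.381 × 36.99 = 51.08 years.
Leg 3: 79.07 years is already measured on Earth.
Total: 71.50 + 51.08 + 79.07 years.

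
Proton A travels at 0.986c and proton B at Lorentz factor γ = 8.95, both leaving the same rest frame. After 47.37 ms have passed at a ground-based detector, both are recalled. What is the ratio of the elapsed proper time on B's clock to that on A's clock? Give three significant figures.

A: γ = 1/√(1 − 0.986²) = 1/√0.02780 = 5.997. B: γ = 8.95.
τ_A/τ_B = γ_B/γ_A = 8.950/5.997 = 1.492, so τ_B/τ_A = 0.6701.

τ_B/τ_A = 0.670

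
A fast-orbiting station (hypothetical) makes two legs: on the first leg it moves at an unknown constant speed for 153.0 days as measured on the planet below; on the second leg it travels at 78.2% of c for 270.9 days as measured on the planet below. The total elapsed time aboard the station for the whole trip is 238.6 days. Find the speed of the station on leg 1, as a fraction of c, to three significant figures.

β = 0.890

Leg 1: speed unknown; τ_1 = 153.0/γ_1.
Leg 2: β = 0.782; γ = 1/√(1 − 0.782²) = 1/√0.3885 = 1.604; τ_2 = 270.9/1.604 = 168.8 days.
Total proper time: τ_1 + 168.8 = 238.6, so τ_1 = 238.6 − 168.8 = 69.75 days.
γ_1 = 153.0/69.75 = 2.193; β = √(1 − 1/γ²) = √0.7921.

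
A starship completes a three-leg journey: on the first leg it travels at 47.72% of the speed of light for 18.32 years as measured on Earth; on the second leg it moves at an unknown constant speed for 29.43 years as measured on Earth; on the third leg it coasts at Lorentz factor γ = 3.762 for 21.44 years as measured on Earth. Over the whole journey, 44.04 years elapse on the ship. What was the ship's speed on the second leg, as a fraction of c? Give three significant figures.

Leg 1: β = 0.4772; γ = 1/√(1 − 0.4772²) = 1/√0.7723 = 1.138; τ_1 = 18.32/1.138 = 16.10 years.
Leg 2: speed unknown; τ_2 = 29.43/γ_2.
Leg 3: γ = 3.762; τ_3 = 21.44/3.762 = 5.699 years.
Total proper time: 16.10 + τ_2 + 5.699 = 44.04, so τ_2 = 44.04 − 21.80 = 22.24 years.
γ_2 = 29.43/22.24 = 1.323; β = √(1 − 1/γ²) = √0.4289.

β = 0.655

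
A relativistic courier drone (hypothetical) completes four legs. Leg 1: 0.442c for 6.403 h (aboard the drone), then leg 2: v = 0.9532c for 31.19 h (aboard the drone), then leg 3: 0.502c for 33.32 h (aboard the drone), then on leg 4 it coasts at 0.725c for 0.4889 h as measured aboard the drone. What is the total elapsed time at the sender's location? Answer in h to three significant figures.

Δt = 150 h

Leg 1: γ = 1/√(1 − 0.442²) = 1/√0.8046 = 1.115; Δt_1 = 1.115 × 6.403 = 7.138 h.
Leg 2: γ = 1/√(1 − 0.9532²) = 1/√0.09141 = 3.308; Δt_2 = 3.308 × 31.19 = 103.2 h.
Leg 3: γ = 1/√(1 − 0.502²) = 1/√0.7480 = 1.156; Δt_3 = 1.156 × 33.32 = 38.53 h.
Leg 4: γ = 1/√(1 − 0.725²) = 1/√0.4744 = 1.452; Δt_4 = 1.452 × 0.4889 = 0.7098 h.
Total: 7.138 + 103.2 + 38.53 + 0.7098 h.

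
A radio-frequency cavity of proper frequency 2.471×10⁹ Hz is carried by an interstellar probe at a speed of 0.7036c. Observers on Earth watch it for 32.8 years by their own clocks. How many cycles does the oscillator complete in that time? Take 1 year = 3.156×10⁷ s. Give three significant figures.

N = 1.82×10¹⁸

γ = 1/√(1 − 0.7036²) = 1/√0.5049 = 1.407
During 32.8 years of lab time, the oscillator's proper time advances by τ = Δt/γ = 32.8/1.407 = 23.31 years = 7.356×10⁸ s.
N = f × τ = 2.471×10⁹ × 7.356×10⁸ = 1.818×10¹⁸.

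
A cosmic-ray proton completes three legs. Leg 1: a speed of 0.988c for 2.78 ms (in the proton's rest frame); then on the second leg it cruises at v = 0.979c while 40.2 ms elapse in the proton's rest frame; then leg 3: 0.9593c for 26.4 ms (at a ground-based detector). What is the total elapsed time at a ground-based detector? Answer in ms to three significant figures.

Leg 1: γ = 1/√(1 − 0.988²) = 1/√0.02386 = 6.474; Δt_1 = 6.474 × 2.78 = 18.00 ms.
Leg 2: γ = 1/√(1 − 0.979²) = 1/√0.04156 = 4.905; Δt_2 = 4.905 × 40.2 = 197.2 ms.
Leg 3: 26.4 ms is already measured at a ground-based detector.
Total: 18.00 + 197.2 + 26.40 ms.

Δt = 242 ms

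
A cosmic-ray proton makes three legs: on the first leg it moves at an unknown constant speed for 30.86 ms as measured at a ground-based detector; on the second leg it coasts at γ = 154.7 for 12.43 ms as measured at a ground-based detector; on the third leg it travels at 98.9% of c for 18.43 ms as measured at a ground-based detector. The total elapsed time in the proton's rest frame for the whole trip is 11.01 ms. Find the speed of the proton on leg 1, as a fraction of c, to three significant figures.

Leg 1: speed unknown; τ_1 = 30.86/γ_1.
Leg 2: γ = 154.7; τ_2 = 12.43/154.7 = 0.08035 ms.
Leg 3: β = 0.989; γ = 1/√(1 − 0.989²) = 1/√0.02188 = 6.761; τ_3 = 18.43/6.761 = 2.726 ms.
Total proper time: τ_1 + 0.08035 + 2.726 = 11.01, so τ_1 = 11.01 − 2.806 = 8.204 ms.
γ_1 = 30.86/8.204 = 3.762; β = √(1 − 1/γ²) = √0.9293.

β = 0.964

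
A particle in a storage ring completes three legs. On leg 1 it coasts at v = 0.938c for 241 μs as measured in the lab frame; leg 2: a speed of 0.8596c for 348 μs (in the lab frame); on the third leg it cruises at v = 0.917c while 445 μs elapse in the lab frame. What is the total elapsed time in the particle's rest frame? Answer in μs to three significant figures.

τ = 439 μs

Leg 1: γ = 1/√(1 − 0.938²) = 1/√0.1202 = 2.885; τ_1 = 241/2.885 = 83.54 μs.
Leg 2: γ = 1/√(1 − 0.8596²) = 1/√0.2611 = 1.957; τ_2 = 348/1.957 = 177.8 μs.
Leg 3: γ = 1/√(1 − 0.917²) = 1/√0.1591 = 2.507; τ_3 = 445/2.507 = 177.5 μs.
Total: 83.54 + 177.8 + 177.5 μs.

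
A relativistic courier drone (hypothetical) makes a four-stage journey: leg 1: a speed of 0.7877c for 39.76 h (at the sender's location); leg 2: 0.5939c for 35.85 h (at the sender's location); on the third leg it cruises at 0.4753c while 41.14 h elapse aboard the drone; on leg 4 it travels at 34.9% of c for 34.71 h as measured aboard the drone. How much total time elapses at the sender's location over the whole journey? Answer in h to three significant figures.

Leg 1: 39.76 h is already measured at the sender's location.
Leg 2: 35.85 h is already measured at the sender's location.
Leg 3: γ = 1/√(1 − 0.4753²) = 1/√0.7741 = 1.137; Δt_3 = 1.137 × 41.14 = 46.76 h.
Leg 4: β = 0.349; γ = 1/√(1 − 0.349²) = 1/√0.8782 = 1.067; Δt_4 = 1.067 × 34.71 = 37.04 h.
Total: 39.76 + 35.85 + 46.76 + 37.04 h.

Δt = 159 h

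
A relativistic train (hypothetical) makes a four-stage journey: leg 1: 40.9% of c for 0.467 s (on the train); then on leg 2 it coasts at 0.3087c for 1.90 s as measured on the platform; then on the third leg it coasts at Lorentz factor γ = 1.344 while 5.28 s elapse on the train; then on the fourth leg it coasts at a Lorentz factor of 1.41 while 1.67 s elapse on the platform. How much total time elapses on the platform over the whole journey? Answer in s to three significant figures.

Δt = 11.2 s

Leg 1: β = 0.409; γ = 1/√(1 − 0.409²) = 1/√0.8327 = 1.096; Δt_1 = 1.096 × 0.467 = 0.5118 s.
Leg 2: 1.90 s is already measured on the platform.
Leg 3: γ = 1.344; Δt_3 = 1.344 × 5.28 = 7.096 s.
Leg 4: 1.67 s is already measured on the platform.
Total: 0.5118 + 1.900 + 7.096 + 1.670 s.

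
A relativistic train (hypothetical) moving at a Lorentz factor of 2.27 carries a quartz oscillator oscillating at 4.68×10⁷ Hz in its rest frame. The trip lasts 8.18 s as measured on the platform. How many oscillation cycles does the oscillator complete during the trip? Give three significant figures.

γ = 2.27
The oscillator's own cycle count is N = f × τ where τ is the proper time on the train. τ = Δt/γ = 8.18/2.270 = 3.604 s = 3.604×10⁰ s.
N = 4.68×10⁷ × 3.604×10⁰ = 1.686×10⁸.

N = 1.69×10⁸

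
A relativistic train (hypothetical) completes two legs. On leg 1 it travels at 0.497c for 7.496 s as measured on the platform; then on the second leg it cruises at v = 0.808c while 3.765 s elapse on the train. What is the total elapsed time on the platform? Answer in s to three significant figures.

Leg 1: 7.496 s is already measured on the platform.
Leg 2: γ = 1/√(1 − 0.808²) = 1/√0.3471 = 1.697; Δt_2 = 1.697 × 3.765 = 6.390 s.
Total: 7.496 + 6.390 s.

Δt = 13.9 s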